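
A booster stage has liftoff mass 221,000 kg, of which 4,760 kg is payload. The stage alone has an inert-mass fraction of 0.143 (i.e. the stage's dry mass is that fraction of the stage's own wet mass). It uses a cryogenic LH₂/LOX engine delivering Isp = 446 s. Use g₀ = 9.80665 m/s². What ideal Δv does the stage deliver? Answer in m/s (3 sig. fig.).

Stage wet mass = m₀ − payload = 221,000 − 4,760 = 216,240 kg.
Stage dry mass = ε × stage wet mass = 0.143 × 216,240 = 30,922.3 kg.
Burnout mass m_f = stage dry + payload = 30,922.3 + 4,760 = 35,682.3 kg.
v_e = Isp · g₀ = 446 × 9.80665 = 4373.8 m/s.
By the Tsiolkovsky rocket equation, Δv = v_e · ln(221,000/35,682.3) = 4373.8 × ln(6.194) = 4373.8 × 1.8235 ≈ 7976 m/s.

Δv ≈ 7980 m/s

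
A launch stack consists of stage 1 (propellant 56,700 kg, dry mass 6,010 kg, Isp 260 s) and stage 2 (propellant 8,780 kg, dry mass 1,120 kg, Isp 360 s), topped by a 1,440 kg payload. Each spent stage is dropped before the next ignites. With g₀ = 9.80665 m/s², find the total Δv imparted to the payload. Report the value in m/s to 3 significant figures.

Ignition mass of stage 1 = 56,700+6,010 + 8,780+1,120 + 1,440 = 74,050 kg.
Stage 1: m₀ = 74,050 kg, m_f = 74,050 − 56,700 = 17,350 kg; Δv = 260×9.80665×ln(4.268) = 2549.7×1.4511 ≈ 3700 m/s.
Stage 2: m₀ = 11,340 kg, m_f = 11,340 − 8,780 = 2,560 kg; Δv = 360×9.80665×ln(4.43) = 3530.4×1.4883 ≈ 5254 m/s.
Total Δv = 3700 + 5254 = 8954 m/s.

Δv ≈ 8950 m/s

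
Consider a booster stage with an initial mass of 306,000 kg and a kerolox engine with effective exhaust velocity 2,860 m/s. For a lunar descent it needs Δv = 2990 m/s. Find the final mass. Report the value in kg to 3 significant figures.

Using Δv = v_e ln(m₀/m_f): m₀/m_f = exp(Δv / v_e) = exp(2990 / 2860.0) = exp(1.0455) = 2.8447.
m_f = m₀ / 2.8447 = 306,000 / 2.8447 = 107,568 kg.

final mass ≈ 108000 kg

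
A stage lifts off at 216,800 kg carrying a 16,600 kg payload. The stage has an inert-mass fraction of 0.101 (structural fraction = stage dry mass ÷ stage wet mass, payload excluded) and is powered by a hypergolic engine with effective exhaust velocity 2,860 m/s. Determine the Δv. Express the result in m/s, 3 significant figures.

Δv ≈ 5070 m/s

Stage wet mass = m₀ − payload = 216,800 − 16,600 = 200,200 kg.
Stage dry mass = ε × stage wet mass = 0.101 × 200,200 = 20,220.2 kg.
Burnout mass m_f = stage dry + payload = 20,220.2 + 16,600 = 36,820.2 kg.
Δv = v_e · ln(216,800/36,820.2) = 2860.0 × ln(5.888) = 2860.0 × 1.7729 ≈ 5071 m/s.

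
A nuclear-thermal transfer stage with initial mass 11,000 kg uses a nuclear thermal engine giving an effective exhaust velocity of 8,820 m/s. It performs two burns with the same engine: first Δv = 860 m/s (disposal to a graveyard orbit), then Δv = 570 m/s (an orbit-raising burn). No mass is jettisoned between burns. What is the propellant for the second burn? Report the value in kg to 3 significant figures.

After the first burn: m = 11000 × exp(−860/8820.0) = 11000 × 0.90710 = 9,978.1 kg.
After the second burn: m = 9,978.1 × exp(−570/8820.0) = 9,978.1 × 0.93742 = 9,353.67 kg.
Second-burn propellant = 9,978.1 − 9,353.67 = 624.43 kg.

propellant for the second burn ≈ 624 kg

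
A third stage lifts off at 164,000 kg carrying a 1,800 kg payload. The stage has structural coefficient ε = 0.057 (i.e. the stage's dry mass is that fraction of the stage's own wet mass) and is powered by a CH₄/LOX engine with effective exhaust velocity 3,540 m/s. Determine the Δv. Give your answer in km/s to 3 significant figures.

Δv ≈ 9.55 km/s

Stage wet mass = m₀ − payload = 164,000 − 1,800 = 162,200 kg.
Stage dry mass = ε × stage wet mass = 0.057 × 162,200 = 9,245.4 kg.
Burnout mass m_f = stage dry + payload = 9,245.4 + 1,800 = 11,045.4 kg.
Using Δv = v_e ln(m₀/m_f): Δv = v_e · ln(164,000/11,045.4) = 3540.0 × ln(14.85) = 3540.0 × 2.6979 ≈ 9550 m/s.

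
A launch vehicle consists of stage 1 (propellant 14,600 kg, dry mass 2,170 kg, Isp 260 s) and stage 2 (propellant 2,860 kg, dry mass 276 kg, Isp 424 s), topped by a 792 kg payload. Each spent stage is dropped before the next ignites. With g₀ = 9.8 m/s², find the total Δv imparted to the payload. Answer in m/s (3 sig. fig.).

Δv ≈ 8530 m/s

Ignition mass of stage 1 = 14,600+2,170 + 2,860+276 + 792 = 20,698 kg.
Stage 1: m₀ = 20,698 kg, m_f = 20,698 − 14,600 = 6,098 kg; Δv = 260×9.8×ln(3.394) = 2548.0×1.2221 ≈ 3114 m/s.
Stage 2: m₀ = 3,928 kg, m_f = 3,928 − 2,860 = 1,068 kg; Δv = 424×9.8×ln(3.678) = 4155.2×1.3023 ≈ 5411 m/s.
Total Δv = 3114 + 5411 = 8525 m/s.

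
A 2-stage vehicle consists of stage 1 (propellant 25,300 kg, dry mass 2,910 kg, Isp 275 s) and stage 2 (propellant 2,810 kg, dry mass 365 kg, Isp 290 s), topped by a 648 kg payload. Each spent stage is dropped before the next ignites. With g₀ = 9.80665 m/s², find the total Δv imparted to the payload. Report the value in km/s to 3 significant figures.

Ignition mass of stage 1 = 25,300+2,910 + 2,810+365 + 648 = 32,033 kg.
Stage 1: m₀ = 32,033 kg, m_f = 32,033 − 25,300 = 6,733 kg; Δv = 275×9.80665×ln(4.758) = 2696.8×1.5597 ≈ 4206 m/s.
Stage 2: m₀ = 3,823 kg, m_f = 3,823 − 2,810 = 1,013 kg; Δv = 290×9.80665×ln(3.774) = 2843.9×1.3281 ≈ 3777 m/s.
Total Δv = 4206 + 3777 = 7983 m/s.

Δv ≈ 7.98 km/s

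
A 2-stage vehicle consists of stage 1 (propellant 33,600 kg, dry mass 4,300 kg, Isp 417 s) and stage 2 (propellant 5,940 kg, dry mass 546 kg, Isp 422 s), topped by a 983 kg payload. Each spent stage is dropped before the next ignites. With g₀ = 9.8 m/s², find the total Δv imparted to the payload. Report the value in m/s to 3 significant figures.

Δv ≈ 12100 m/s

Ignition mass of stage 1 = 33,600+4,300 + 5,940+546 + 983 = 45,369 kg.
Stage 1: m₀ = 45,369 kg, m_f = 45,369 − 33,600 = 11,769 kg; Δv = 417×9.8×ln(3.855) = 4086.6×1.3494 ≈ 5514 m/s.
Stage 2: m₀ = 7,469 kg, m_f = 7,469 − 5,940 = 1,529 kg; Δv = 422×9.8×ln(4.885) = 4135.6×1.5861 ≈ 6560 m/s.
Total Δv = 5514 + 6560 = 12074 m/s.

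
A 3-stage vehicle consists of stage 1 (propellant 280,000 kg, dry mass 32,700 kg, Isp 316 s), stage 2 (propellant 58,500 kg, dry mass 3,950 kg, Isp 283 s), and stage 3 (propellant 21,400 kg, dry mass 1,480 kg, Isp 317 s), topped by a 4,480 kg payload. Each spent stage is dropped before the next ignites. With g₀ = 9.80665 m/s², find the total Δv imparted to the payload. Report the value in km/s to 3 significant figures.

Ignition mass of stage 1 = 280,000+32,700 + 58,500+3,950 + 21,400+1,480 + 4,480 = 402,510 kg.
Stage 1: m₀ = 402,510 kg, m_f = 402,510 − 280,000 = 122,510 kg; Δv = 316×9.80665×ln(3.286) = 3098.9×1.1895 ≈ 3686 m/s.
Stage 2: m₀ = 89,810 kg, m_f = 89,810 − 58,500 = 31,310 kg; Δv = 283×9.80665×ln(2.868) = 2775.3×1.0538 ≈ 2924 m/s.
Stage 3: m₀ = 27,360 kg, m_f = 27,360 − 21,400 = 5,960 kg; Δv = 317×9.80665×ln(4.591) = 3108.7×1.5240 ≈ 4738 m/s.
Total Δv = 3686 + 2924 + 4738 = 11348 m/s.

Δv ≈ 11.3 km/s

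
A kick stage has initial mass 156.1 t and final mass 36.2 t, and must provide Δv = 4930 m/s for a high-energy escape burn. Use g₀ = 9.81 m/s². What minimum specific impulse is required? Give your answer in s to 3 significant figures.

ln(m₀/m_f) = ln(156100/36200) = ln(4.312) = 1.4614.
v_e = Δv / ln(m₀/m_f) = 4930 / 1.4614 = 3373.4 m/s.
Isp = v_e / g₀ = 3373.4 / 9.81 = 343.9 s.

Isp ≈ 344 s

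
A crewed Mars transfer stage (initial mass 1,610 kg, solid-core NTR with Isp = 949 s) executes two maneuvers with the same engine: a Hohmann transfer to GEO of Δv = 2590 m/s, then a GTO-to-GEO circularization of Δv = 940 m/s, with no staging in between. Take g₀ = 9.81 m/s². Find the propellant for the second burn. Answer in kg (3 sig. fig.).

propellant for the second burn ≈ 117 kg

v_e = Isp · g₀ = 949 × 9.81 = 9309.7 m/s.
After the first burn: m = 1610 × exp(−2590/9309.7) = 1610 × 0.75714 = 1,219 kg.
After the second burn: m = 1,219 × exp(−940/9309.7) = 1,219 × 0.90396 = 1,101.93 kg.
Second-burn propellant = 1,219 − 1,101.93 = 117.07 kg.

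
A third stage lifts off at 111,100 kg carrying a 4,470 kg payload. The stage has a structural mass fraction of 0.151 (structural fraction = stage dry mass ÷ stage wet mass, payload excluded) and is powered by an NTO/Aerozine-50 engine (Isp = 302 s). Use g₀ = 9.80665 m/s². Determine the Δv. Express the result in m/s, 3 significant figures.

Δv ≈ 4990 m/s

Stage wet mass = m₀ − payload = 111,100 − 4,470 = 106,630 kg.
Stage dry mass = ε × stage wet mass = 0.151 × 106,630 = 16,101.1 kg.
Burnout mass m_f = stage dry + payload = 16,101.1 + 4,470 = 20,571.1 kg.
v_e = Isp · g₀ = 302 × 9.80665 = 2961.6 m/s.
Δv = v_e · ln(111,100/20,571.1) = 2961.6 × ln(5.401) = 2961.6 × 1.6865 ≈ 4995 m/s.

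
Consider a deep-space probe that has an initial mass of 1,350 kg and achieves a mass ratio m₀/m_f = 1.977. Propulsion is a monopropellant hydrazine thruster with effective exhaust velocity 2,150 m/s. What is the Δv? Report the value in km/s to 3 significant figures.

Δv = v_e · ln(1.977) = 2150.0 × 0.6816 ≈ 1465.4 m/s.

Δv ≈ 1.47 km/s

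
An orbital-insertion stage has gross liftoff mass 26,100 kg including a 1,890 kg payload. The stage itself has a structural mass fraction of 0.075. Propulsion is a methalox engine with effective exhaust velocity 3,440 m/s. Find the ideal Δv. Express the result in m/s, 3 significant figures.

Stage wet mass = m₀ − payload = 26,100 − 1,890 = 24,210 kg.
Stage dry mass = ε × stage wet mass = 0.075 × 24,210 = 1,815.75 kg.
Burnout mass m_f = stage dry + payload = 1,815.75 + 1,890 = 3,705.75 kg.
From the ideal rocket equation, Δv = v_e · ln(26,100/3,705.75) = 3440.0 × ln(7.043) = 3440.0 × 1.9520 ≈ 6715 m/s.

Δv ≈ 6720 m/s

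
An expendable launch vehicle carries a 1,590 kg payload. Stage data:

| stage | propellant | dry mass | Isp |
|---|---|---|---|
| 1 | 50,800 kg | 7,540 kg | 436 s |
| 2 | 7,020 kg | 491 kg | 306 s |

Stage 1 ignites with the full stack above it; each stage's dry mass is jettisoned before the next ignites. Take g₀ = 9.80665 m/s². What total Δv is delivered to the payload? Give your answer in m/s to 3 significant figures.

Ignition mass of stage 1 = 50,800+7,540 + 7,020+491 + 1,590 = 67,441 kg.
Stage 1: m₀ = 67,441 kg, m_f = 67,441 − 50,800 = 16,641 kg; Δv = 436×9.80665×ln(4.053) = 4275.7×1.3994 ≈ 5983 m/s.
Stage 2: m₀ = 9,101 kg, m_f = 9,101 − 7,020 = 2,081 kg; Δv = 306×9.80665×ln(4.373) = 3000.8×1.4755 ≈ 4428 m/s.
Total Δv = 5983 + 4428 = 10411 m/s.

Δv ≈ 10400 m/s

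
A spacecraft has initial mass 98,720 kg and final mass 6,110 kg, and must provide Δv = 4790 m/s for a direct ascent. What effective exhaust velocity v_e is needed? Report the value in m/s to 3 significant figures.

ln(m₀/m_f) = ln(98720/6110) = ln(16.16) = 2.7824.
Using Δv = v_e ln(m₀/m_f): v_e = Δv / ln(m₀/m_f) = 4790 / 2.7824 = 1721.6 m/s.

v_e ≈ 1720 m/s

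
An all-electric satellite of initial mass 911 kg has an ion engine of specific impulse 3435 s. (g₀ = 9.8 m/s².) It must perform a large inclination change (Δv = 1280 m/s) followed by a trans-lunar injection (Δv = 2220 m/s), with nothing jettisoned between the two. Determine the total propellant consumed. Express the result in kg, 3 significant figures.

v_e = Isp · g₀ = 3435 × 9.8 = 33663.0 m/s.
After the first burn: m = 911 × exp(−1280/33663.0) = 911 × 0.96269 = 877.011 kg.
After the second burn: m = 877.011 × exp(−2220/33663.0) = 877.011 × 0.93618 = 821.04 kg.
Total propellant = m₀ − m_final = 911 − 821.04 = 89.96 kg.

total propellant consumed ≈ 90.0 kg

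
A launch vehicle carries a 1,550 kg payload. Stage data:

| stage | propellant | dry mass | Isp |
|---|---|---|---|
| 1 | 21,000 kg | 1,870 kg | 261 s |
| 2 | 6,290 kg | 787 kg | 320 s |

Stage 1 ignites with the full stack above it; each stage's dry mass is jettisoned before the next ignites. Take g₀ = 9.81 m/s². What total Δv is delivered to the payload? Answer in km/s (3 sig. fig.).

Ignition mass of stage 1 = 21,000+1,870 + 6,290+787 + 1,550 = 31,497 kg.
Stage 1: m₀ = 31,497 kg, m_f = 31,497 − 21,000 = 10,497 kg; Δv = 261×9.81×ln(3.001) = 2560.4×1.0988 ≈ 2813 m/s.
Stage 2: m₀ = 8,627 kg, m_f = 8,627 − 6,290 = 2,337 kg; Δv = 320×9.81×ln(3.691) = 3139.2×1.3060 ≈ 4100 m/s.
Total Δv = 2813 + 4100 = 6913 m/s.

Δv ≈ 6.91 km/s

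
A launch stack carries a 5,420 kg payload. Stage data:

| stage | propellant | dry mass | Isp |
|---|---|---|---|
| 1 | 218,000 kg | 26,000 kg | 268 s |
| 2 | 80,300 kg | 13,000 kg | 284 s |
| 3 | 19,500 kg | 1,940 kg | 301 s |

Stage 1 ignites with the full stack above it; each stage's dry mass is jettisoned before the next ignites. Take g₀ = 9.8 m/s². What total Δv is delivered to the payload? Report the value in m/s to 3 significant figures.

Δv ≈ 9290 m/s

Ignition mass of stage 1 = 218,000+26,000 + 80,300+13,000 + 19,500+1,940 + 5,420 = 364,160 kg.
Stage 1: m₀ = 364,160 kg, m_f = 364,160 − 218,000 = 146,160 kg; Δv = 268×9.8×ln(2.492) = 2626.4×0.9129 ≈ 2398 m/s.
Stage 2: m₀ = 120,160 kg, m_f = 120,160 − 80,300 = 39,860 kg; Δv = 284×9.8×ln(3.015) = 2783.2×1.1035 ≈ 3071 m/s.
Stage 3: m₀ = 26,860 kg, m_f = 26,860 − 19,500 = 7,360 kg; Δv = 301×9.8×ln(3.649) = 2949.8×1.2946 ≈ 3819 m/s.
Total Δv = 2398 + 3071 + 3819 = 9288 m/s.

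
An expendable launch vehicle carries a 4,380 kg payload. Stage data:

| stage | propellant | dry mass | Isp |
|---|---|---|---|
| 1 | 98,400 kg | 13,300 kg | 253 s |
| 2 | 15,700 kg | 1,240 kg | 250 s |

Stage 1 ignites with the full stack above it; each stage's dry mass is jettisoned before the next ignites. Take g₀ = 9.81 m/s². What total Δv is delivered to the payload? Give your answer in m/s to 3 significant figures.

Δv ≈ 6610 m/s

Ignition mass of stage 1 = 98,400+13,300 + 15,700+1,240 + 4,380 = 133,020 kg.
Stage 1: m₀ = 133,020 kg, m_f = 133,020 − 98,400 = 34,620 kg; Δv = 253×9.81×ln(3.842) = 2481.9×1.3461 ≈ 3341 m/s.
Stage 2: m₀ = 21,320 kg, m_f = 21,320 − 15,700 = 5,620 kg; Δv = 250×9.81×ln(3.794) = 2452.5×1.3333 ≈ 3270 m/s.
Total Δv = 3341 + 3270 = 6611 m/s.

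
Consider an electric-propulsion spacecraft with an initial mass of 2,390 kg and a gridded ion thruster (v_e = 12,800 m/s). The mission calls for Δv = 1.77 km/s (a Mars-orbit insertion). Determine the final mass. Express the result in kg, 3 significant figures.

m₀/m_f = exp(Δv / v_e) = exp(1770 / 12800.0) = exp(0.1383) = 1.1483.
m_f = m₀ / 1.1483 = 2,390 / 1.1483 = 2,081.34 kg.

final mass ≈ 2080 kg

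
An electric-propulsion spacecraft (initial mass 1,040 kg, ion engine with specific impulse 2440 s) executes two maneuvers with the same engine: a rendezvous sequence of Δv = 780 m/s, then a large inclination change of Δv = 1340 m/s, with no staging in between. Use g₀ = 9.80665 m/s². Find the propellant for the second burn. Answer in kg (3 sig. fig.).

propellant for the second burn ≈ 54.8 kg

v_e = Isp · g₀ = 2440 × 9.80665 = 23928.2 m/s.
After the first burn: m = 1040 × exp(−780/23928.2) = 1040 × 0.96793 = 1,006.65 kg.
After the second burn: m = 1,006.65 × exp(−1340/23928.2) = 1,006.65 × 0.94554 = 951.828 kg.
Second-burn propellant = 1,006.65 − 951.828 = 54.822 kg.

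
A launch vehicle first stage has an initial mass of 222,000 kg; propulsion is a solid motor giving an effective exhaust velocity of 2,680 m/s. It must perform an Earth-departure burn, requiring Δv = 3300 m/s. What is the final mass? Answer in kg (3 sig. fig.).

From the ideal rocket equation, m₀/m_f = exp(Δv / v_e) = exp(3300 / 2680.0) = exp(1.2313) = 3.4258.
m_f = m₀ / 3.4258 = 222,000 / 3.4258 = 64,802.4 kg.

final mass ≈ 64800 kg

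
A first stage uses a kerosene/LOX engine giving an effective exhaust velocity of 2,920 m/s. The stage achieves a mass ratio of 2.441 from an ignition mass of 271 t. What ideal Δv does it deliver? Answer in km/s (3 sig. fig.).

Δv ≈ 2.61 km/s

Δv = v_e · ln(2.441) = 2920.0 × 0.8924 ≈ 2605.8 m/s.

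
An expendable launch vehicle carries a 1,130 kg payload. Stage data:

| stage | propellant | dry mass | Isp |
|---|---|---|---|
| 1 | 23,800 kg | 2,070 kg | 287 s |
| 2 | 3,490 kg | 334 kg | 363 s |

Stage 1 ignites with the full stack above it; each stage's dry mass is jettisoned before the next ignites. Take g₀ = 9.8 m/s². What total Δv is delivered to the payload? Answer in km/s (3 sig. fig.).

Ignition mass of stage 1 = 23,800+2,070 + 3,490+334 + 1,130 = 30,824 kg.
Stage 1: m₀ = 30,824 kg, m_f = 30,824 − 23,800 = 7,024 kg; Δv = 287×9.8×ln(4.388) = 2812.6×1.4790 ≈ 4160 m/s.
Stage 2: m₀ = 4,954 kg, m_f = 4,954 − 3,490 = 1,464 kg; Δv = 363×9.8×ln(3.384) = 3557.4×1.2190 ≈ 4337 m/s.
Total Δv = 4160 + 4337 = 8497 m/s.

Δv ≈ 8.50 km/s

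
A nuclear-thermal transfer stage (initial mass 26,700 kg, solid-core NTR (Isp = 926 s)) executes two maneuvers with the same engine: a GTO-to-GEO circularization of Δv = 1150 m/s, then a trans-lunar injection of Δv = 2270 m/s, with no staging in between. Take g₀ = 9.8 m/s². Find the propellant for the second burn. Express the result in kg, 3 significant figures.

propellant for the second burn ≈ 5210 kg

v_e = Isp · g₀ = 926 × 9.8 = 9074.8 m/s.
After the first burn: m = 26700 × exp(−1150/9074.8) = 26700 × 0.88098 = 23,522.2 kg.
After the second burn: m = 23,522.2 × exp(−2270/9074.8) = 23,522.2 × 0.77869 = 18,316.5 kg.
Second-burn propellant = 23,522.2 − 18,316.5 = 5,205.7 kg.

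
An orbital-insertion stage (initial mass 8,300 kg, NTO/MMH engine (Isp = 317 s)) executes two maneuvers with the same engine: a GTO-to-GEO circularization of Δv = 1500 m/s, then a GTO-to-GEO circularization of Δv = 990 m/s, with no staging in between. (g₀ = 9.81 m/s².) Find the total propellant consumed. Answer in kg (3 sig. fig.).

v_e = Isp · g₀ = 317 × 9.81 = 3109.8 m/s.
After the first burn: m = 8300 × exp(−1500/3109.8) = 8300 × 0.61733 = 5,123.84 kg.
After the second burn: m = 5,123.84 × exp(−990/3109.8) = 5,123.84 × 0.72735 = 3,726.83 kg.
Total propellant = m₀ − m_final = 8300 − 3,726.83 = 4,573.17 kg.

total propellant consumed ≈ 4570 kg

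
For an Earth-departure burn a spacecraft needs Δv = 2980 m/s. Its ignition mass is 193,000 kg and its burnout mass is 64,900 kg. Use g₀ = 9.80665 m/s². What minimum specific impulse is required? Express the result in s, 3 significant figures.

ln(m₀/m_f) = ln(193000/64900) = ln(2.974) = 1.0898.
Rocket equation: v_e = Δv / ln(m₀/m_f) = 2980 / 1.0898 = 2734.3 m/s.
Isp = v_e / g₀ = 2734.3 / 9.80665 = 278.8 s.

Isp ≈ 279 s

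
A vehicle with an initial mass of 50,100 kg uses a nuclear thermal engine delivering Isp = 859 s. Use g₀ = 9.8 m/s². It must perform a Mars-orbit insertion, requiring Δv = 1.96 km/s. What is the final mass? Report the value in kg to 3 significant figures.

v_e = Isp · g₀ = 859 × 9.8 = 8418.2 m/s.
m₀/m_f = exp(Δv / v_e) = exp(1960 / 8418.2) = exp(0.2328) = 1.2622.
m_f = m₀ / 1.2622 = 50,100 / 1.2622 = 39,692.6 kg.

final mass ≈ 39700 kg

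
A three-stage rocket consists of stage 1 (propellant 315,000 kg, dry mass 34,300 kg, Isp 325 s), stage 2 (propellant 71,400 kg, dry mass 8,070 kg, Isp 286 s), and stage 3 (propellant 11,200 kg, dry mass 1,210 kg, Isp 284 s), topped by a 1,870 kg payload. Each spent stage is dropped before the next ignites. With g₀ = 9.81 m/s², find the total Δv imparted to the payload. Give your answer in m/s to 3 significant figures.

Δv ≈ 12300 m/s

Ignition mass of stage 1 = 315,000+34,300 + 71,400+8,070 + 11,200+1,210 + 1,870 = 443,050 kg.
Stage 1: m₀ = 443,050 kg, m_f = 443,050 − 315,000 = 128,050 kg; Δv = 325×9.81×ln(3.46) = 3188.2×1.2413 ≈ 3957 m/s.
Stage 2: m₀ = 93,750 kg, m_f = 93,750 − 71,400 = 22,350 kg; Δv = 286×9.81×ln(4.195) = 2805.7×1.4338 ≈ 4023 m/s.
Stage 3: m₀ = 14,280 kg, m_f = 14,280 − 11,200 = 3,080 kg; Δv = 284×9.81×ln(4.636) = 2786.0×1.5339 ≈ 4274 m/s.
Total Δv = 3957 + 4023 + 4274 = 12254 m/s.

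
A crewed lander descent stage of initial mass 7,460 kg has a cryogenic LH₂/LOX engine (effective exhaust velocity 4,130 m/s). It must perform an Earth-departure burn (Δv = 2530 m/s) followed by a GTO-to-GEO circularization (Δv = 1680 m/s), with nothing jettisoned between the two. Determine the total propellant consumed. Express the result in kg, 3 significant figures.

total propellant consumed ≈ 4770 kg

After the first burn: m = 7460 × exp(−2530/4130.0) = 7460 × 0.54194 = 4,042.87 kg.
After the second burn: m = 4,042.87 × exp(−1680/4130.0) = 4,042.87 × 0.66579 = 2,691.7 kg.
Total propellant = m₀ − m_final = 7460 − 2,691.7 = 4,768.3 kg.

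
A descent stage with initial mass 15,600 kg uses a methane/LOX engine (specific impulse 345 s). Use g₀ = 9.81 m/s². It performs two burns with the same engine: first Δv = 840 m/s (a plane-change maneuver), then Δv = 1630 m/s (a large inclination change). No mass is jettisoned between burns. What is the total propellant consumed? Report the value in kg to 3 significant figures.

total propellant consumed ≈ 8080 kg

v_e = Isp · g₀ = 345 × 9.81 = 3384.5 m/s.
After the first burn: m = 15600 × exp(−840/3384.5) = 15600 × 0.78021 = 12,171.3 kg.
After the second burn: m = 12,171.3 × exp(−1630/3384.5) = 12,171.3 × 0.61779 = 7,519.31 kg.
Total propellant = m₀ − m_final = 15600 − 7,519.31 = 8,080.69 kg.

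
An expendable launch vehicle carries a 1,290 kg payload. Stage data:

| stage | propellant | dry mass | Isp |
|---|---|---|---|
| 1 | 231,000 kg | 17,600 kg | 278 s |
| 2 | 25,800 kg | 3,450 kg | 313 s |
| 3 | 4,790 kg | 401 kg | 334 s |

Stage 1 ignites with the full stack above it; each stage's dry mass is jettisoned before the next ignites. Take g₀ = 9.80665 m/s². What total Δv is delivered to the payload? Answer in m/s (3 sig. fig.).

Ignition mass of stage 1 = 231,000+17,600 + 25,800+3,450 + 4,790+401 + 1,290 = 284,331 kg.
Stage 1: m₀ = 284,331 kg, m_f = 284,331 − 231,000 = 53,331 kg; Δv = 278×9.80665×ln(5.331) = 2726.2×1.6736 ≈ 4563 m/s.
Stage 2: m₀ = 35,731 kg, m_f = 35,731 − 25,800 = 9,931 kg; Δv = 313×9.80665×ln(3.598) = 3069.5×1.2804 ≈ 3930 m/s.
Stage 3: m₀ = 6,481 kg, m_f = 6,481 − 4,790 = 1,691 kg; Δv = 334×9.80665×ln(3.833) = 3275.4×1.3436 ≈ 4401 m/s.
Total Δv = 4563 + 3930 + 4401 = 12894 m/s.

Δv ≈ 12900 m/s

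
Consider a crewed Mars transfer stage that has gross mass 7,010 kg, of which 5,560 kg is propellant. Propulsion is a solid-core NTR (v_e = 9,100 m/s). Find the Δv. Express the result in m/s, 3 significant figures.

m_f = m₀ − m_prop = 7,010 − 5,560 = 1,450 kg.
Using Δv = v_e ln(m₀/m_f): Δv = v_e · ln(m₀/m_f) = 9100.0 × ln(4.834) = 9100.0 × 1.5758 ≈ 14339.5 m/s.

Δv ≈ 14300 m/s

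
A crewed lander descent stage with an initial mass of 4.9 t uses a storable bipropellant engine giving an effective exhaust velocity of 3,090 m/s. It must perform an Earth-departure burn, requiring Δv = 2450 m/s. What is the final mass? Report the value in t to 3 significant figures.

Using Δv = v_e ln(m₀/m_f): m₀/m_f = exp(Δv / v_e) = exp(2450 / 3090.0) = exp(0.7929) = 2.2098.
m_f = m₀ / 2.2098 = 4.9 / 2.2098 = 2.2174 t.

final mass ≈ 2.22 t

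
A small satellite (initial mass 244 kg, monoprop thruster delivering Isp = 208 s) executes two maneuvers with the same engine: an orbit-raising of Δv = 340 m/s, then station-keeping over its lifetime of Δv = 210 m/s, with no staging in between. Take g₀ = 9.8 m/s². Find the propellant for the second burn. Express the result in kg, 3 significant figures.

v_e = Isp · g₀ = 208 × 9.8 = 2038.4 m/s.
After the first burn: m = 244 × exp(−340/2038.4) = 244 × 0.84637 = 206.514 kg.
After the second burn: m = 206.514 × exp(−210/2038.4) = 206.514 × 0.90211 = 186.298 kg.
Second-burn propellant = 206.514 − 186.298 = 20.216 kg.

propellant for the second burn ≈ 20.2 kg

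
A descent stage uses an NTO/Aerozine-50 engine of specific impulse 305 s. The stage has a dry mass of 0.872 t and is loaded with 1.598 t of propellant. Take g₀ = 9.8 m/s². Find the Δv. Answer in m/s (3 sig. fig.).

v_e = Isp · g₀ = 305 × 9.8 = 2989.0 m/s.
m₀ = m_dry + m_prop = 0.872 + 1.598 = 2.47 t.
By the Tsiolkovsky rocket equation, Δv = v_e · ln(m₀/m_f) = 2989.0 × ln(2.833) = 2989.0 × 1.0412 ≈ 3112.1 m/s.

Δv ≈ 3110 m/s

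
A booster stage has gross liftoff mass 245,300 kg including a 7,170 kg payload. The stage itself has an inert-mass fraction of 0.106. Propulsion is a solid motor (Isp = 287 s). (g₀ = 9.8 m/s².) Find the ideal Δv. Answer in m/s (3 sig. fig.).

Stage wet mass = m₀ − payload = 245,300 − 7,170 = 238,130 kg.
Stage dry mass = ε × stage wet mass = 0.106 × 238,130 = 25,241.8 kg.
Burnout mass m_f = stage dry + payload = 25,241.8 + 7,170 = 32,411.8 kg.
v_e = Isp · g₀ = 287 × 9.8 = 2812.6 m/s.
Δv = v_e · ln(245,300/32,411.8) = 2812.6 × ln(7.568) = 2812.6 × 2.0240 ≈ 5693 m/s.

Δv ≈ 5690 m/s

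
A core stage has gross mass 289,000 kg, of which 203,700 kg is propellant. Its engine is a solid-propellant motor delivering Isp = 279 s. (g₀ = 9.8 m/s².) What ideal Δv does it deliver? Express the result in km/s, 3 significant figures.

Δv ≈ 3.34 km/s

v_e = Isp · g₀ = 279 × 9.8 = 2734.2 m/s.
m_f = m₀ − m_prop = 289,000 − 203,700 = 85,300 kg.
Δv = v_e · ln(m₀/m_f) = 2734.2 × ln(3.388) = 2734.2 × 1.2203 ≈ 3336.4 m/s.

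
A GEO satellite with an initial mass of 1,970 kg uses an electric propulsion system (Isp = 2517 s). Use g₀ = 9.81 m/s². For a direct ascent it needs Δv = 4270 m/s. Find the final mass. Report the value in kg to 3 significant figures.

final mass ≈ 1660 kg

v_e = Isp · g₀ = 2517 × 9.81 = 24691.8 m/s.
From the ideal rocket equation, m₀/m_f = exp(Δv / v_e) = exp(4270 / 24691.8) = exp(0.1729) = 1.1888.
m_f = m₀ / 1.1888 = 1,970 / 1.1888 = 1,657.13 kg.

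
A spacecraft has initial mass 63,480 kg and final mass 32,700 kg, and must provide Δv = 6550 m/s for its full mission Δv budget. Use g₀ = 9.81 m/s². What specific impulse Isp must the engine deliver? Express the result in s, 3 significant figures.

ln(m₀/m_f) = ln(63480/32700) = ln(1.941) = 0.6633.
By the Tsiolkovsky rocket equation, v_e = Δv / ln(m₀/m_f) = 6550 / 0.6633 = 9874.1 m/s.
Isp = v_e / g₀ = 9874.1 / 9.81 = 1006.5 s.

Isp ≈ 1010 s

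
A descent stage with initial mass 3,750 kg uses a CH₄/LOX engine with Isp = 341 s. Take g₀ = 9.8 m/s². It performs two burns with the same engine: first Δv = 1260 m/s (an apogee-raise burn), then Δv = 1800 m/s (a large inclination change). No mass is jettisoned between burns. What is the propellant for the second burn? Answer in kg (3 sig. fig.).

v_e = Isp · g₀ = 341 × 9.8 = 3341.8 m/s.
After the first burn: m = 3750 × exp(−1260/3341.8) = 3750 × 0.68589 = 2,572.09 kg.
After the second burn: m = 2,572.09 × exp(−1800/3341.8) = 2,572.09 × 0.58355 = 1,500.94 kg.
Second-burn propellant = 2,572.09 − 1,500.94 = 1,071.15 kg.

propellant for the second burn ≈ 1070 kg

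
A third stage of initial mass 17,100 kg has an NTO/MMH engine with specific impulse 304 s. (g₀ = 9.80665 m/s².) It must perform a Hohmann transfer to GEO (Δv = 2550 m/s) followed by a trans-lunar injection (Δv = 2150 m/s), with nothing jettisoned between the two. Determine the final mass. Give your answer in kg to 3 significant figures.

v_e = Isp · g₀ = 304 × 9.80665 = 2981.2 m/s.
After the first burn: m = 17100 × exp(−2550/2981.2) = 17100 × 0.42513 = 7,269.72 kg.
After the second burn: m = 7,269.72 × exp(−2150/2981.2) = 7,269.72 × 0.48618 = 3,534.39 kg.

final mass ≈ 3530 kg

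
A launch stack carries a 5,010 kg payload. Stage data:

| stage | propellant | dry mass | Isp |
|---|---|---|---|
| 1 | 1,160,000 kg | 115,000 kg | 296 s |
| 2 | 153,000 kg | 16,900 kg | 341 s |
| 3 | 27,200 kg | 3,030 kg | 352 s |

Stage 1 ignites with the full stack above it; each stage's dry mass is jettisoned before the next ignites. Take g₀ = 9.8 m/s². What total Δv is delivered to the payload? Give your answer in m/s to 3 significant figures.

Δv ≈ 14100 m/s

Ignition mass of stage 1 = 1,160,000+115,000 + 153,000+16,900 + 27,200+3,030 + 5,010 = 1,480,140 kg.
Stage 1: m₀ = 1,480,140 kg, m_f = 1,480,140 − 1,160,000 = 320,140 kg; Δv = 296×9.8×ln(4.623) = 2900.8×1.5311 ≈ 4442 m/s.
Stage 2: m₀ = 205,140 kg, m_f = 205,140 − 153,000 = 52,140 kg; Δv = 341×9.8×ln(3.934) = 3341.8×1.3698 ≈ 4577 m/s.
Stage 3: m₀ = 35,240 kg, m_f = 35,240 − 27,200 = 8,040 kg; Δv = 352×9.8×ln(4.383) = 3449.6×1.4778 ≈ 5098 m/s.
Total Δv = 4442 + 4577 + 5098 = 14117 m/s.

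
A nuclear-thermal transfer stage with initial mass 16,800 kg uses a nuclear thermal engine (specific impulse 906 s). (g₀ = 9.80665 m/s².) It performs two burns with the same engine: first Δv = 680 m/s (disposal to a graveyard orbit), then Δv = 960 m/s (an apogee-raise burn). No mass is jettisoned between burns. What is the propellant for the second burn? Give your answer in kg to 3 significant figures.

propellant for the second burn ≈ 1590 kg

v_e = Isp · g₀ = 906 × 9.80665 = 8884.8 m/s.
After the first burn: m = 16800 × exp(−680/8884.8) = 16800 × 0.92632 = 15,562.2 kg.
After the second burn: m = 15,562.2 × exp(−960/8884.8) = 15,562.2 × 0.89758 = 13,968.3 kg.
Second-burn propellant = 15,562.2 − 13,968.3 = 1,593.9 kg.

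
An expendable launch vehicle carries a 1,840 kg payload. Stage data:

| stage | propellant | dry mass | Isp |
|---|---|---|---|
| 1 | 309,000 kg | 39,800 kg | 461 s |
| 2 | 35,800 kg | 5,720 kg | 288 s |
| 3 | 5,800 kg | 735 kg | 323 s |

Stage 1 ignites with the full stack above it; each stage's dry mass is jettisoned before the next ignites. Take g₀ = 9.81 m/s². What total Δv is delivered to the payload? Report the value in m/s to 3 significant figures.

Δv ≈ 14100 m/s

Ignition mass of stage 1 = 309,000+39,800 + 35,800+5,720 + 5,800+735 + 1,840 = 398,695 kg.
Stage 1: m₀ = 398,695 kg, m_f = 398,695 − 309,000 = 89,695 kg; Δv = 461×9.81×ln(4.445) = 4522.4×1.4918 ≈ 6746 m/s.
Stage 2: m₀ = 49,895 kg, m_f = 49,895 − 35,800 = 14,095 kg; Δv = 288×9.81×ln(3.54) = 2825.3×1.2641 ≈ 3571 m/s.
Stage 3: m₀ = 8,375 kg, m_f = 8,375 − 5,800 = 2,575 kg; Δv = 323×9.81×ln(3.252) = 3168.6×1.1794 ≈ 3737 m/s.
Total Δv = 6746 + 3571 + 3737 = 14054 m/s.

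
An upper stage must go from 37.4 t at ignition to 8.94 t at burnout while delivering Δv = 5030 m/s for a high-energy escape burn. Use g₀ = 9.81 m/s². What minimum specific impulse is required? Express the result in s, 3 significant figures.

ln(m₀/m_f) = ln(37400/8940) = ln(4.183) = 1.4311.
By the Tsiolkovsky rocket equation, v_e = Δv / ln(m₀/m_f) = 5030 / 1.4311 = 3514.7 m/s.
Isp = v_e / g₀ = 3514.7 / 9.81 = 358.3 s.

Isp ≈ 358 s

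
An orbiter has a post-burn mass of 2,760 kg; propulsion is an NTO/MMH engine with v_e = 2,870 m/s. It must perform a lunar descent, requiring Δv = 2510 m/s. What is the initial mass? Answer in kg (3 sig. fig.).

initial mass ≈ 6620 kg

Using Δv = v_e ln(m₀/m_f): m₀/m_f = exp(Δv / v_e) = exp(2510 / 2870.0) = exp(0.8746) = 2.3978.
m₀ = m_f × 2.3978 = 2,760 × 2.3978 = 6,617.93 kg.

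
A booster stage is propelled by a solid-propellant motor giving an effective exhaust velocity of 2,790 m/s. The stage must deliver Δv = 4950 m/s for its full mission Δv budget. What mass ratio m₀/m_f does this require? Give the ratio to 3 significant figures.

mass ratio ≈ 5.90

Using Δv = v_e ln(m₀/m_f): m₀/m_f = exp(Δv / v_e) = exp(4950 / 2790.0) = exp(1.7742) = 5.8955.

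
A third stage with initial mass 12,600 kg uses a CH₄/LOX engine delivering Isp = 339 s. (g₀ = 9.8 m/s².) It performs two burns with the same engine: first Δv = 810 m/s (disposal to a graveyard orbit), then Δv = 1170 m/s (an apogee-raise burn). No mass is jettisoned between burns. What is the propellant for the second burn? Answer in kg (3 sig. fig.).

v_e = Isp · g₀ = 339 × 9.8 = 3322.2 m/s.
After the first burn: m = 12600 × exp(−810/3322.2) = 12600 × 0.78363 = 9,873.74 kg.
After the second burn: m = 9,873.74 × exp(−1170/3322.2) = 9,873.74 × 0.70316 = 6,942.82 kg.
Second-burn propellant = 9,873.74 − 6,942.82 = 2,930.92 kg.

propellant for the second burn ≈ 2930 kg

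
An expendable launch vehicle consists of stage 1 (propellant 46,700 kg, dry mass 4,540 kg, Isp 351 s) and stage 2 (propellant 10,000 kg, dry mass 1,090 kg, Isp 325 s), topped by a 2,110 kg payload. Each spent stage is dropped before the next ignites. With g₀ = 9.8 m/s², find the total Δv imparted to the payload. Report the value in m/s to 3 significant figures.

Ignition mass of stage 1 = 46,700+4,540 + 10,000+1,090 + 2,110 = 64,440 kg.
Stage 1: m₀ = 64,440 kg, m_f = 64,440 − 46,700 = 17,740 kg; Δv = 351×9.8×ln(3.632) = 3439.8×1.2899 ≈ 4437 m/s.
Stage 2: m₀ = 13,200 kg, m_f = 13,200 − 10,000 = 3,200 kg; Δv = 325×9.8×ln(4.125) = 3185.0×1.4171 ≈ 4513 m/s.
Total Δv = 4437 + 4513 = 8950 m/s.

Δv ≈ 8950 m/s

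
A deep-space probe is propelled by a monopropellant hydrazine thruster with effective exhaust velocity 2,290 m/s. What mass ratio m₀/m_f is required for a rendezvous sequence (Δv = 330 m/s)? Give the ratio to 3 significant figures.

mass ratio ≈ 1.16

m₀/m_f = exp(Δv / v_e) = exp(330 / 2290.0) = exp(0.1441) = 1.1550.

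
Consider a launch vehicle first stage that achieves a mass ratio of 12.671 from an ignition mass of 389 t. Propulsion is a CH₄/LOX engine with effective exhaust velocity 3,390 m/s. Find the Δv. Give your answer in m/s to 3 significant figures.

From the ideal rocket equation, Δv = v_e · ln(12.671) = 3390.0 × 2.5393 ≈ 8608.3 m/s.

Δv ≈ 8610 m/s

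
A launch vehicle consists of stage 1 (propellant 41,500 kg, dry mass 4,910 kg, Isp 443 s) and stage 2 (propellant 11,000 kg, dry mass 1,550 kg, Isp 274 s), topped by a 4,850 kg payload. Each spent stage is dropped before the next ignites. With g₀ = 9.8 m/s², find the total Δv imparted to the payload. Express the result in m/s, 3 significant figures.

Ignition mass of stage 1 = 41,500+4,910 + 11,000+1,550 + 4,850 = 63,810 kg.
Stage 1: m₀ = 63,810 kg, m_f = 63,810 − 41,500 = 22,310 kg; Δv = 443×9.8×ln(2.86) = 4341.4×1.0509 ≈ 4562 m/s.
Stage 2: m₀ = 17,400 kg, m_f = 17,400 − 11,000 = 6,400 kg; Δv = 274×9.8×ln(2.719) = 2685.2×1.0002 ≈ 2686 m/s.
Total Δv = 4562 + 2686 = 7248 m/s.

Δv ≈ 7250 m/s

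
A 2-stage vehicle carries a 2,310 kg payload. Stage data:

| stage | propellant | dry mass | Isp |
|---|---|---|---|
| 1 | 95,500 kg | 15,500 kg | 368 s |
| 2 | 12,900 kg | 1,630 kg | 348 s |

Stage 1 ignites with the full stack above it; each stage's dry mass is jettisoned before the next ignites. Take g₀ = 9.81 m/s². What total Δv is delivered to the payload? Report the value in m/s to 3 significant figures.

Ignition mass of stage 1 = 95,500+15,500 + 12,900+1,630 + 2,310 = 127,840 kg.
Stage 1: m₀ = 127,840 kg, m_f = 127,840 − 95,500 = 32,340 kg; Δv = 368×9.81×ln(3.953) = 3610.1×1.3745 ≈ 4962 m/s.
Stage 2: m₀ = 16,840 kg, m_f = 16,840 − 12,900 = 3,940 kg; Δv = 348×9.81×ln(4.274) = 3413.9×1.4526 ≈ 4959 m/s.
Total Δv = 4962 + 4959 = 9921 m/s.

Δv ≈ 9920 m/s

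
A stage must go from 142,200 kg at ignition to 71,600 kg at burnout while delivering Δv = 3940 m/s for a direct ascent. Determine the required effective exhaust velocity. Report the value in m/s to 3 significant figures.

v_e ≈ 5740 m/s

ln(m₀/m_f) = ln(142200/71600) = ln(1.986) = 0.6861.
From the ideal rocket equation, v_e = Δv / ln(m₀/m_f) = 3940 / 0.6861 = 5742.3 m/s.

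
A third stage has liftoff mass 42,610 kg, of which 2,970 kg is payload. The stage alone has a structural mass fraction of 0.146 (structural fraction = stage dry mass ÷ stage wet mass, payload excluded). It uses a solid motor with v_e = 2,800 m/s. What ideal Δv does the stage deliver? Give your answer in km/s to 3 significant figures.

Δv ≈ 4.43 km/s

Stage wet mass = m₀ − payload = 42,610 − 2,970 = 39,640 kg.
Stage dry mass = ε × stage wet mass = 0.146 × 39,640 = 5,787.44 kg.
Burnout mass m_f = stage dry + payload = 5,787.44 + 2,970 = 8,757.44 kg.
Δv = v_e · ln(42,610/8,757.44) = 2800.0 × ln(4.866) = 2800.0 × 1.5822 ≈ 4430 m/s.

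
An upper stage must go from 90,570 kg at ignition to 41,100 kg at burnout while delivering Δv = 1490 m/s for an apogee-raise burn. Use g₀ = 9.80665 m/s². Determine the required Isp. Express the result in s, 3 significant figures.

ln(m₀/m_f) = ln(90570/41100) = ln(2.204) = 0.7901.
From the ideal rocket equation, v_e = Δv / ln(m₀/m_f) = 1490 / 0.7901 = 1885.8 m/s.
Isp = v_e / g₀ = 1885.8 / 9.80665 = 192.3 s.

Isp ≈ 192 s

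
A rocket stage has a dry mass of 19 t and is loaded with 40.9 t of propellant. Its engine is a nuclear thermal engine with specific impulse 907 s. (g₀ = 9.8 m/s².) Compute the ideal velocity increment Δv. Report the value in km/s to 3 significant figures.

Δv ≈ 10.2 km/s

v_e = Isp · g₀ = 907 × 9.8 = 8888.6 m/s.
m₀ = m_dry + m_prop = 19 + 40.9 = 59.9 t.
Δv = v_e · ln(m₀/m_f) = 8888.6 × ln(3.153) = 8888.6 × 1.1482 ≈ 10206.2 m/s.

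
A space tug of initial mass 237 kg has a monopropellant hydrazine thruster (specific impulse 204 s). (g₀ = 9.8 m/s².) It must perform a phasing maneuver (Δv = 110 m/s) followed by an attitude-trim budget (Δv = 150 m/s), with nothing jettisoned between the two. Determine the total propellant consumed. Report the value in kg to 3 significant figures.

v_e = Isp · g₀ = 204 × 9.8 = 1999.2 m/s.
After the first burn: m = 237 × exp(−110/1999.2) = 237 × 0.94646 = 224.311 kg.
After the second burn: m = 224.311 × exp(−150/1999.2) = 224.311 × 0.92772 = 208.098 kg.
Total propellant = m₀ − m_final = 237 − 208.098 = 28.902 kg.

total propellant consumed ≈ 28.9 kg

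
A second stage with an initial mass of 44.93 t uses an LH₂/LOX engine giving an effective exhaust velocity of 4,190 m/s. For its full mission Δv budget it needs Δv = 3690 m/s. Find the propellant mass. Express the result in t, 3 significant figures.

propellant mass ≈ 26.3 t

By the Tsiolkovsky rocket equation, m₀/m_f = exp(Δv / v_e) = exp(3690 / 4190.0) = exp(0.8807) = 2.4125.
m_f = 44.93 / 2.4125 = 18.6238 t, so propellant = m₀ − m_f = 44.93 − 18.6238 = 26.3062 t.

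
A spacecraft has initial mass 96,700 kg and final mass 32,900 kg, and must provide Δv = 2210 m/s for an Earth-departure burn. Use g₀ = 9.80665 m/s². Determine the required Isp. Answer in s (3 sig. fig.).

Isp ≈ 209 s

ln(m₀/m_f) = ln(96700/32900) = ln(2.939) = 1.0781.
By the Tsiolkovsky rocket equation, v_e = Δv / ln(m₀/m_f) = 2210 / 1.0781 = 2049.8 m/s.
Isp = v_e / g₀ = 2049.8 / 9.80665 = 209.0 s.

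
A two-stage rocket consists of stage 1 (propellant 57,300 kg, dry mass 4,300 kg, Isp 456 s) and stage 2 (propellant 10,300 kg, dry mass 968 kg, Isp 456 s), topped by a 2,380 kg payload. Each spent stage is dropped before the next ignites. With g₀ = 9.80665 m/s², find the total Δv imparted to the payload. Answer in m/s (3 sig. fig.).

Ignition mass of stage 1 = 57,300+4,300 + 10,300+968 + 2,380 = 75,248 kg.
Stage 1: m₀ = 75,248 kg, m_f = 75,248 − 57,300 = 17,948 kg; Δv = 456×9.80665×ln(4.193) = 4471.8×1.4333 ≈ 6410 m/s.
Stage 2: m₀ = 13,648 kg, m_f = 13,648 − 10,300 = 3,348 kg; Δv = 456×9.80665×ln(4.076) = 4471.8×1.4052 ≈ 6284 m/s.
Total Δv = 6410 + 6284 = 12694 m/s.

Δv ≈ 12700 m/s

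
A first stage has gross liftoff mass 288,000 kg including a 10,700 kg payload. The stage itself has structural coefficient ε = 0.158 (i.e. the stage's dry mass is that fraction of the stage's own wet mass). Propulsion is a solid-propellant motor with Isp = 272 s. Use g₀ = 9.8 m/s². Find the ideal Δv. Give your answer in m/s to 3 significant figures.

Stage wet mass = m₀ − payload = 288,000 − 10,700 = 277,300 kg.
Stage dry mass = ε × stage wet mass = 0.158 × 277,300 = 43,813.4 kg.
Burnout mass m_f = stage dry + payload = 43,813.4 + 10,700 = 54,513.4 kg.
v_e = Isp · g₀ = 272 × 9.8 = 2665.6 m/s.
By the Tsiolkovsky rocket equation, Δv = v_e · ln(288,000/54,513.4) = 2665.6 × ln(5.283) = 2665.6 × 1.6645 ≈ 4437 m/s.

Δv ≈ 4440 m/s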